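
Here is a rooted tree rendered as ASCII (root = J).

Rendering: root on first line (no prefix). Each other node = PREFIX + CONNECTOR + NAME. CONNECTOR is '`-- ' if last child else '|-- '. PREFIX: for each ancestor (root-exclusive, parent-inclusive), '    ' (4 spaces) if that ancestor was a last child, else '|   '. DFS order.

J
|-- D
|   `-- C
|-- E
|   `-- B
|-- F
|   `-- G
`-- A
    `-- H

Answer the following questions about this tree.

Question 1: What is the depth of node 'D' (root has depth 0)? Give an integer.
Path from root to D: J -> D
Depth = number of edges = 1

Answer: 1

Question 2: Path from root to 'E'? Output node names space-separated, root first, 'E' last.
Walk down from root: J -> E

Answer: J E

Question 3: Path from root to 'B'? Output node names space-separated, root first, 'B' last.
Walk down from root: J -> E -> B

Answer: J E B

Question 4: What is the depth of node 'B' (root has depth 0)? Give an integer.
Path from root to B: J -> E -> B
Depth = number of edges = 2

Answer: 2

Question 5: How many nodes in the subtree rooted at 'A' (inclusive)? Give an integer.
Answer: 2

Derivation:
Subtree rooted at A contains: A, H
Count = 2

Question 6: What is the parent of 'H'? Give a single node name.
Answer: A

Derivation:
Scan adjacency: H appears as child of A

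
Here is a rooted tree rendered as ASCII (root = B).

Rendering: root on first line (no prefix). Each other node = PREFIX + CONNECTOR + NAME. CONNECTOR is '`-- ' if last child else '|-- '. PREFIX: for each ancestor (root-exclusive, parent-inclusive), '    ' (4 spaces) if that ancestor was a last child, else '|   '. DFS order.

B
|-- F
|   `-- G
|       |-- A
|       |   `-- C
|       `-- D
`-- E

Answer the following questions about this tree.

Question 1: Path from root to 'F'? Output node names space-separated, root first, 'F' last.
Answer: B F

Derivation:
Walk down from root: B -> F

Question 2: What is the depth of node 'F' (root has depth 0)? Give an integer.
Path from root to F: B -> F
Depth = number of edges = 1

Answer: 1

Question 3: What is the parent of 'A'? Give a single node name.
Scan adjacency: A appears as child of G

Answer: G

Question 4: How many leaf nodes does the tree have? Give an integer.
Answer: 3

Derivation:
Leaves (nodes with no children): C, D, E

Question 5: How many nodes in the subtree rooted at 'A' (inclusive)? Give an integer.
Subtree rooted at A contains: A, C
Count = 2

Answer: 2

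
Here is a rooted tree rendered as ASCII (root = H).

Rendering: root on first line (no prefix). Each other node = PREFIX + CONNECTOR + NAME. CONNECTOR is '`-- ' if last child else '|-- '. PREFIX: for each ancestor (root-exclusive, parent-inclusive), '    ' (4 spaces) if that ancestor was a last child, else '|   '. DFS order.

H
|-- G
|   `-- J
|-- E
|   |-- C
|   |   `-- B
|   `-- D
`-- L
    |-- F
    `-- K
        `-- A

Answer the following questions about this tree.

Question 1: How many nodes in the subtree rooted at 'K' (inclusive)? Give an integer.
Answer: 2

Derivation:
Subtree rooted at K contains: A, K
Count = 2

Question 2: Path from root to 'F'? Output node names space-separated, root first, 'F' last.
Answer: H L F

Derivation:
Walk down from root: H -> L -> F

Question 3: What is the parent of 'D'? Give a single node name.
Scan adjacency: D appears as child of E

Answer: E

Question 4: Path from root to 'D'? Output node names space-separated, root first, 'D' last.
Walk down from root: H -> E -> D

Answer: H E D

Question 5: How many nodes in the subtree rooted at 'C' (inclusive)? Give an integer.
Answer: 2

Derivation:
Subtree rooted at C contains: B, C
Count = 2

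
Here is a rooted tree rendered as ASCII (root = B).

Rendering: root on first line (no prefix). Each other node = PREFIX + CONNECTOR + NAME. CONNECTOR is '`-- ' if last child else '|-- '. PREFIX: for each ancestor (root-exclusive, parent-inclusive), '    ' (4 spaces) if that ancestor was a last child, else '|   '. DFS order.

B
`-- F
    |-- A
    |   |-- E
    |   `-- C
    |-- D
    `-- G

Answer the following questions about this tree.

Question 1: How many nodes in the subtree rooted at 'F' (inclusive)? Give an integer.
Subtree rooted at F contains: A, C, D, E, F, G
Count = 6

Answer: 6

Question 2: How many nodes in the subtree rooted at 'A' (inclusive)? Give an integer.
Answer: 3

Derivation:
Subtree rooted at A contains: A, C, E
Count = 3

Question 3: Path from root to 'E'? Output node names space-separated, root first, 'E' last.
Answer: B F A E

Derivation:
Walk down from root: B -> F -> A -> E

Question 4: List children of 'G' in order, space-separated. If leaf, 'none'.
Node G's children (from adjacency): (leaf)

Answer: none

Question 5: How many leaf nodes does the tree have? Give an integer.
Answer: 4

Derivation:
Leaves (nodes with no children): C, D, E, G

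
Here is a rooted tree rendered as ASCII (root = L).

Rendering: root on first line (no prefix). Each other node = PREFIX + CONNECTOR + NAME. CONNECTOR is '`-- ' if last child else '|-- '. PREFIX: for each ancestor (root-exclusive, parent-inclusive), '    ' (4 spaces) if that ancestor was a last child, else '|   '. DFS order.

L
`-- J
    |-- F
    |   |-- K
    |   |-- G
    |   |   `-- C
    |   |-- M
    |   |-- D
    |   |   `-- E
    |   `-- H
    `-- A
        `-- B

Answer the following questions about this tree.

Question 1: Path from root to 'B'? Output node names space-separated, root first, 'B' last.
Answer: L J A B

Derivation:
Walk down from root: L -> J -> A -> B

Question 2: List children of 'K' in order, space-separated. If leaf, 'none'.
Node K's children (from adjacency): (leaf)

Answer: none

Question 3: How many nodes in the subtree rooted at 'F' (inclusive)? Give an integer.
Subtree rooted at F contains: C, D, E, F, G, H, K, M
Count = 8

Answer: 8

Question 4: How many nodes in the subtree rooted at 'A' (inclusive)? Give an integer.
Answer: 2

Derivation:
Subtree rooted at A contains: A, B
Count = 2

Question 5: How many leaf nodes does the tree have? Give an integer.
Leaves (nodes with no children): B, C, E, H, K, M

Answer: 6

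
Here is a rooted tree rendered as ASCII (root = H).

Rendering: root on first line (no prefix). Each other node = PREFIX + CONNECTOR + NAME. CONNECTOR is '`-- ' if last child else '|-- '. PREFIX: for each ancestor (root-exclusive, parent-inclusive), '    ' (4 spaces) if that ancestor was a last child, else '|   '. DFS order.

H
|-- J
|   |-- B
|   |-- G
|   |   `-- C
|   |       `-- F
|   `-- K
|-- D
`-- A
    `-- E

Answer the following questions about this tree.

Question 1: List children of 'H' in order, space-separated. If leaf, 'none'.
Node H's children (from adjacency): J, D, A

Answer: J D A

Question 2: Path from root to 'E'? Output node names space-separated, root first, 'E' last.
Walk down from root: H -> A -> E

Answer: H A E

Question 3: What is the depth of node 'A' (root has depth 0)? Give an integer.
Path from root to A: H -> A
Depth = number of edges = 1

Answer: 1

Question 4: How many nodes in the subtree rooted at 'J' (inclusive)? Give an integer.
Subtree rooted at J contains: B, C, F, G, J, K
Count = 6

Answer: 6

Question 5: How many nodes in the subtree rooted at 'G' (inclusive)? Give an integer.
Subtree rooted at G contains: C, F, G
Count = 3

Answer: 3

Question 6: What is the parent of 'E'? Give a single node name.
Answer: A

Derivation:
Scan adjacency: E appears as child of A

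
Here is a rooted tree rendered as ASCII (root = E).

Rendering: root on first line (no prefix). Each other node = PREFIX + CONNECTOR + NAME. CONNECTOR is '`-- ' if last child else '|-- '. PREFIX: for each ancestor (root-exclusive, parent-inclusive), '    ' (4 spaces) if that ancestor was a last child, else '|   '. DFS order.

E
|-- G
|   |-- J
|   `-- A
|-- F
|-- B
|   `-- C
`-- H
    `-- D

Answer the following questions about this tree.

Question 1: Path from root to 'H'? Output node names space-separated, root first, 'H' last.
Answer: E H

Derivation:
Walk down from root: E -> H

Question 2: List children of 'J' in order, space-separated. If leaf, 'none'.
Node J's children (from adjacency): (leaf)

Answer: none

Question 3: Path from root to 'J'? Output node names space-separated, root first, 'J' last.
Walk down from root: E -> G -> J

Answer: E G J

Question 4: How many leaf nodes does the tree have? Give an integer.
Leaves (nodes with no children): A, C, D, F, J

Answer: 5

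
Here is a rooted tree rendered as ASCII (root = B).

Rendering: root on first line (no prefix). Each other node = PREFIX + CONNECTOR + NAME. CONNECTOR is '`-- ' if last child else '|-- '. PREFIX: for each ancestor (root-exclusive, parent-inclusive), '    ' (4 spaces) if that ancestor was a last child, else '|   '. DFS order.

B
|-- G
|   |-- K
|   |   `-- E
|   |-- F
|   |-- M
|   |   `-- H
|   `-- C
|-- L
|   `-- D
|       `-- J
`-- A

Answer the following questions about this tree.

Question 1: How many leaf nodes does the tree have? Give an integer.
Leaves (nodes with no children): A, C, E, F, H, J

Answer: 6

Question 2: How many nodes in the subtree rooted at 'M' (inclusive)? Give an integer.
Subtree rooted at M contains: H, M
Count = 2

Answer: 2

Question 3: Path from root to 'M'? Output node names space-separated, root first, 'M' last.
Answer: B G M

Derivation:
Walk down from root: B -> G -> M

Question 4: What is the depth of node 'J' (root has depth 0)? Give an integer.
Path from root to J: B -> L -> D -> J
Depth = number of edges = 3

Answer: 3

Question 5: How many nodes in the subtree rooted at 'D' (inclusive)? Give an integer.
Subtree rooted at D contains: D, J
Count = 2

Answer: 2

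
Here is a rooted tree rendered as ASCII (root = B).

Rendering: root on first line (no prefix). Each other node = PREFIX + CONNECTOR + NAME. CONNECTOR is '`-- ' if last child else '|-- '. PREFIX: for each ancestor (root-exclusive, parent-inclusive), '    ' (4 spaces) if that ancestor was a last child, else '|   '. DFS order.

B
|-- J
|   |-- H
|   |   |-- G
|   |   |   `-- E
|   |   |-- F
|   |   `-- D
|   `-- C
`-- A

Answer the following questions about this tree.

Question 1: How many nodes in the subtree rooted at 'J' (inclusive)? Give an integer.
Subtree rooted at J contains: C, D, E, F, G, H, J
Count = 7

Answer: 7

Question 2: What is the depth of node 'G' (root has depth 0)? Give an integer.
Answer: 3

Derivation:
Path from root to G: B -> J -> H -> G
Depth = number of edges = 3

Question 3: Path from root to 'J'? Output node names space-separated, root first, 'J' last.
Walk down from root: B -> J

Answer: B J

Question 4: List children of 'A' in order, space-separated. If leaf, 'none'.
Node A's children (from adjacency): (leaf)

Answer: none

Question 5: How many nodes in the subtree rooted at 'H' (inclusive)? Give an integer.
Answer: 5

Derivation:
Subtree rooted at H contains: D, E, F, G, H
Count = 5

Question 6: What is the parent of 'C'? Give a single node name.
Answer: J

Derivation:
Scan adjacency: C appears as child of J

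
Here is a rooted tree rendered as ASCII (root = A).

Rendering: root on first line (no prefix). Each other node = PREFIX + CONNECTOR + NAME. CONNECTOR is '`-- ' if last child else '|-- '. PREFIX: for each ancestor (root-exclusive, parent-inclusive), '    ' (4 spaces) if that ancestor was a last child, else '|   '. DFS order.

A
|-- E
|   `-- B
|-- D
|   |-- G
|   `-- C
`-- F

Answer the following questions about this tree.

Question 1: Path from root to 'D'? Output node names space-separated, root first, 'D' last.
Answer: A D

Derivation:
Walk down from root: A -> D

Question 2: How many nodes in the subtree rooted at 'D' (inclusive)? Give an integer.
Answer: 3

Derivation:
Subtree rooted at D contains: C, D, G
Count = 3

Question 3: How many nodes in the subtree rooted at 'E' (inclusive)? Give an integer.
Subtree rooted at E contains: B, E
Count = 2

Answer: 2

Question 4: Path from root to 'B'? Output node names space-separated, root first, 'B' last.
Answer: A E B

Derivation:
Walk down from root: A -> E -> B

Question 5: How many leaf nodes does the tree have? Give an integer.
Answer: 4

Derivation:
Leaves (nodes with no children): B, C, F, G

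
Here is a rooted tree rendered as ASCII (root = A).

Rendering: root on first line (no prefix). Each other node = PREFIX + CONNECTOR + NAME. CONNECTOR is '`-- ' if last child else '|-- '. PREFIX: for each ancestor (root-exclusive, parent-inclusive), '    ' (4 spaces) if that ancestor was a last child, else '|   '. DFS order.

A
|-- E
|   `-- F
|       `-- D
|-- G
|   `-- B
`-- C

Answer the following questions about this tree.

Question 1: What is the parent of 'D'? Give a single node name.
Answer: F

Derivation:
Scan adjacency: D appears as child of F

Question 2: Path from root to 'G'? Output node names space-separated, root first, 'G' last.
Answer: A G

Derivation:
Walk down from root: A -> G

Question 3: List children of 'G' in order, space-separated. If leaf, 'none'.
Answer: B

Derivation:
Node G's children (from adjacency): B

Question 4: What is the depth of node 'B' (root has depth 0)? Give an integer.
Answer: 2

Derivation:
Path from root to B: A -> G -> B
Depth = number of edges = 2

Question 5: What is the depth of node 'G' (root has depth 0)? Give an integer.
Path from root to G: A -> G
Depth = number of edges = 1

Answer: 1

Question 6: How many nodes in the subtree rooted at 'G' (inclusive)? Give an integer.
Subtree rooted at G contains: B, G
Count = 2

Answer: 2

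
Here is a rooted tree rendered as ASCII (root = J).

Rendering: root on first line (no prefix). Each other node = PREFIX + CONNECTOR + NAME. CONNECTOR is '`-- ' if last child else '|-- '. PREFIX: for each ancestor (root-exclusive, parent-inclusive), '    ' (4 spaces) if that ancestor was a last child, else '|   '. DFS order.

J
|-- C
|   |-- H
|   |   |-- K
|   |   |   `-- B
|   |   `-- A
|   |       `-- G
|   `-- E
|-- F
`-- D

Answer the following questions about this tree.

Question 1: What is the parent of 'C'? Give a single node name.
Scan adjacency: C appears as child of J

Answer: J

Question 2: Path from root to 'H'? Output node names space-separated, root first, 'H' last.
Walk down from root: J -> C -> H

Answer: J C H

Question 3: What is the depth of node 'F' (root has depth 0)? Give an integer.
Answer: 1

Derivation:
Path from root to F: J -> F
Depth = number of edges = 1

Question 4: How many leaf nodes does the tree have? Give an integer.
Answer: 5

Derivation:
Leaves (nodes with no children): B, D, E, F, G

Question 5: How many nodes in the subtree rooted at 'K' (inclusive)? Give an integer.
Answer: 2

Derivation:
Subtree rooted at K contains: B, K
Count = 2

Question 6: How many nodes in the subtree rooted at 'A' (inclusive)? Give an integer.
Answer: 2

Derivation:
Subtree rooted at A contains: A, G
Count = 2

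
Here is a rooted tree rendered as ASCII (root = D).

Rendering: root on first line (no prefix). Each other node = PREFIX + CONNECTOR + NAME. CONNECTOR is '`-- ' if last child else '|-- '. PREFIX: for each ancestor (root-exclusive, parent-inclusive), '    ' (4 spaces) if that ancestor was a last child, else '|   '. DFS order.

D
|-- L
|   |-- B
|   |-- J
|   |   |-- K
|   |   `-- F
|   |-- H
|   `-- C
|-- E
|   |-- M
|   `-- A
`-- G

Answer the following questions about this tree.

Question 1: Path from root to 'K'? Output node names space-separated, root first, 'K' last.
Walk down from root: D -> L -> J -> K

Answer: D L J K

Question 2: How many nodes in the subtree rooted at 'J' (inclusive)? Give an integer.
Subtree rooted at J contains: F, J, K
Count = 3

Answer: 3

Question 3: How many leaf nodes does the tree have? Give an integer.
Leaves (nodes with no children): A, B, C, F, G, H, K, M

Answer: 8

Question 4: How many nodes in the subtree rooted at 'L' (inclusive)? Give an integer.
Answer: 7

Derivation:
Subtree rooted at L contains: B, C, F, H, J, K, L
Count = 7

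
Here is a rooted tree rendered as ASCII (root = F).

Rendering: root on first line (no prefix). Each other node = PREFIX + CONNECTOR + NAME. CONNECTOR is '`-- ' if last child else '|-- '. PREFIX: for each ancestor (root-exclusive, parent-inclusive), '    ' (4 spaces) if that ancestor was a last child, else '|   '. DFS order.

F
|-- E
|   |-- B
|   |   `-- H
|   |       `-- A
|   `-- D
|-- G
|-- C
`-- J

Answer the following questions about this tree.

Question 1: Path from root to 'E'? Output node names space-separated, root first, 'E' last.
Walk down from root: F -> E

Answer: F E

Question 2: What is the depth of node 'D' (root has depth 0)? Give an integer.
Answer: 2

Derivation:
Path from root to D: F -> E -> D
Depth = number of edges = 2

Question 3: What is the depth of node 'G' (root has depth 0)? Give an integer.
Answer: 1

Derivation:
Path from root to G: F -> G
Depth = number of edges = 1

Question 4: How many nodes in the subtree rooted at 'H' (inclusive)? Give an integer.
Subtree rooted at H contains: A, H
Count = 2

Answer: 2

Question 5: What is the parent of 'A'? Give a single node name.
Answer: H

Derivation:
Scan adjacency: A appears as child of H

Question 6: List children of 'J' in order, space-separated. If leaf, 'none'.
Node J's children (from adjacency): (leaf)

Answer: none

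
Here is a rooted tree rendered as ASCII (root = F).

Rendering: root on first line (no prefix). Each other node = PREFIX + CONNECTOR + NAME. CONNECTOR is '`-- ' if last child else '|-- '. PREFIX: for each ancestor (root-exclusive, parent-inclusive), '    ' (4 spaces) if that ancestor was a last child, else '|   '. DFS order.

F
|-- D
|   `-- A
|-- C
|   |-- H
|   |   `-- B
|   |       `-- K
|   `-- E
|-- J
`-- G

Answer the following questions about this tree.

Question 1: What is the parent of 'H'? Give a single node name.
Answer: C

Derivation:
Scan adjacency: H appears as child of C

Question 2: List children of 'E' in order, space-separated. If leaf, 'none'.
Answer: none

Derivation:
Node E's children (from adjacency): (leaf)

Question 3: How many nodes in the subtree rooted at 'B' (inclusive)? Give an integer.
Answer: 2

Derivation:
Subtree rooted at B contains: B, K
Count = 2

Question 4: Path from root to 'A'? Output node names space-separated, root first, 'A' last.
Answer: F D A

Derivation:
Walk down from root: F -> D -> A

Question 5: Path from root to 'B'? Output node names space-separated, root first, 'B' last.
Answer: F C H B

Derivation:
Walk down from root: F -> C -> H -> B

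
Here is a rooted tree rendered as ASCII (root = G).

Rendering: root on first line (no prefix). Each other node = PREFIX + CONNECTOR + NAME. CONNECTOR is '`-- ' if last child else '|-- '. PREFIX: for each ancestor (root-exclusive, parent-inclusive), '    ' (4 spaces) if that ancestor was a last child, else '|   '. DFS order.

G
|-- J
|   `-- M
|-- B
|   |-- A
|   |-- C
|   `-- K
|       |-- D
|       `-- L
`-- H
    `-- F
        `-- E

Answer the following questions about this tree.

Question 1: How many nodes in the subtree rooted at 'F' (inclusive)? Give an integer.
Answer: 2

Derivation:
Subtree rooted at F contains: E, F
Count = 2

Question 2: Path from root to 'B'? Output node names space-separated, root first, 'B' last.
Answer: G B

Derivation:
Walk down from root: G -> B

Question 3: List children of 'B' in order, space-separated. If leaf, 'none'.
Node B's children (from adjacency): A, C, K

Answer: A C K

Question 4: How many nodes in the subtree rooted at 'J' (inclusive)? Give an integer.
Answer: 2

Derivation:
Subtree rooted at J contains: J, M
Count = 2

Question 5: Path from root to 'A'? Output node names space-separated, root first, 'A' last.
Answer: G B A

Derivation:
Walk down from root: G -> B -> A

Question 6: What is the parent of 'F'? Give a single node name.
Answer: H

Derivation:
Scan adjacency: F appears as child of H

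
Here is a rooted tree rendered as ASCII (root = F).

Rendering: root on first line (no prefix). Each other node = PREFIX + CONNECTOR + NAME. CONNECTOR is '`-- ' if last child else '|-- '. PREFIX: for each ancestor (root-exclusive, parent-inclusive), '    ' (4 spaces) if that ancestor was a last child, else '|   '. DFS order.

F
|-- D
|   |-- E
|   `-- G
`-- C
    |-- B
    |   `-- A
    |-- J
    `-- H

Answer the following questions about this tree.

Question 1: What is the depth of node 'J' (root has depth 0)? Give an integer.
Path from root to J: F -> C -> J
Depth = number of edges = 2

Answer: 2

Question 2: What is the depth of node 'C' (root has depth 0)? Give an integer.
Path from root to C: F -> C
Depth = number of edges = 1

Answer: 1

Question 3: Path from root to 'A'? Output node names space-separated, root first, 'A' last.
Answer: F C B A

Derivation:
Walk down from root: F -> C -> B -> A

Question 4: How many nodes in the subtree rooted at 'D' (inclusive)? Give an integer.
Answer: 3

Derivation:
Subtree rooted at D contains: D, E, G
Count = 3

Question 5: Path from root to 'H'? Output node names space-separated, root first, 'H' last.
Walk down from root: F -> C -> H

Answer: F C H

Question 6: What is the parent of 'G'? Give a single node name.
Scan adjacency: G appears as child of D

Answer: D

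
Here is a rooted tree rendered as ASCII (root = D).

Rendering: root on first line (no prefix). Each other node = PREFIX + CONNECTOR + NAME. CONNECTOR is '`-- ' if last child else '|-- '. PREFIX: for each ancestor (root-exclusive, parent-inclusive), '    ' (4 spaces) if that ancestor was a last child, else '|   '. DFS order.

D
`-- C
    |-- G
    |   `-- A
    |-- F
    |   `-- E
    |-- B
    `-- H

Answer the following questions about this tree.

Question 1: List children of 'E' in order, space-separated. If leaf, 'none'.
Node E's children (from adjacency): (leaf)

Answer: none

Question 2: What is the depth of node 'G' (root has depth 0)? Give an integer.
Path from root to G: D -> C -> G
Depth = number of edges = 2

Answer: 2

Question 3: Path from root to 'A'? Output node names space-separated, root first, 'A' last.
Answer: D C G A

Derivation:
Walk down from root: D -> C -> G -> A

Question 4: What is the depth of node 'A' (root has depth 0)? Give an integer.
Answer: 3

Derivation:
Path from root to A: D -> C -> G -> A
Depth = number of edges = 3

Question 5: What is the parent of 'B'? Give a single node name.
Answer: C

Derivation:
Scan adjacency: B appears as child of C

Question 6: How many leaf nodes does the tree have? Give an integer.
Answer: 4

Derivation:
Leaves (nodes with no children): A, B, E, H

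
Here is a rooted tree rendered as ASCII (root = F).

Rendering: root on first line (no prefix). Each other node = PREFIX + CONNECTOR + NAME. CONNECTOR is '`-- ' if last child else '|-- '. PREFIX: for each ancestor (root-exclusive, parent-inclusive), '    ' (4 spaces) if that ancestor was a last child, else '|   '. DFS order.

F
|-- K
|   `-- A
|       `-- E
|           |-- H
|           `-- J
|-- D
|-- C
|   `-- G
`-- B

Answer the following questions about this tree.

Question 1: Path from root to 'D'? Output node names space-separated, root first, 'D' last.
Walk down from root: F -> D

Answer: F D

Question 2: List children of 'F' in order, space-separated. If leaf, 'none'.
Answer: K D C B

Derivation:
Node F's children (from adjacency): K, D, C, B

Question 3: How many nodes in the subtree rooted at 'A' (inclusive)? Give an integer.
Answer: 4

Derivation:
Subtree rooted at A contains: A, E, H, J
Count = 4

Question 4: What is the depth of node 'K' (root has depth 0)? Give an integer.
Path from root to K: F -> K
Depth = number of edges = 1

Answer: 1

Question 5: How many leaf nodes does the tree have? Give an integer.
Leaves (nodes with no children): B, D, G, H, J

Answer: 5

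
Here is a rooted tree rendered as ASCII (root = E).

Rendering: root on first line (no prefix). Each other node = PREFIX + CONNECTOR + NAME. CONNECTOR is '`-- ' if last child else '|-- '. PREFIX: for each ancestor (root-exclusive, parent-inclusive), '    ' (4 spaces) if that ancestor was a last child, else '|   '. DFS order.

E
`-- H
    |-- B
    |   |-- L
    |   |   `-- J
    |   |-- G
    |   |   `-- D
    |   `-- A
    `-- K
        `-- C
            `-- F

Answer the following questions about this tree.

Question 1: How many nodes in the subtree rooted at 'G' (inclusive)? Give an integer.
Subtree rooted at G contains: D, G
Count = 2

Answer: 2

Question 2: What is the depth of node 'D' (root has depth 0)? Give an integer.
Answer: 4

Derivation:
Path from root to D: E -> H -> B -> G -> D
Depth = number of edges = 4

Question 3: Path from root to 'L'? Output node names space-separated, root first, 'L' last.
Answer: E H B L

Derivation:
Walk down from root: E -> H -> B -> L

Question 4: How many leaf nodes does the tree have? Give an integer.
Answer: 4

Derivation:
Leaves (nodes with no children): A, D, F, J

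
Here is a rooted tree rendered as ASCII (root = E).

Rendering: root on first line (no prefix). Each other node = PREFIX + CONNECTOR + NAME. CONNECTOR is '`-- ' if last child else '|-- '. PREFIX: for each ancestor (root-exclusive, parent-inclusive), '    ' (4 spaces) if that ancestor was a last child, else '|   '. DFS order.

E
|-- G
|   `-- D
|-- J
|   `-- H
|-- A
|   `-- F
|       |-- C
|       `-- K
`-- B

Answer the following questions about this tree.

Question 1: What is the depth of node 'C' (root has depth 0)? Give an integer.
Path from root to C: E -> A -> F -> C
Depth = number of edges = 3

Answer: 3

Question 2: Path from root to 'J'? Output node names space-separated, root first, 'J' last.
Answer: E J

Derivation:
Walk down from root: E -> J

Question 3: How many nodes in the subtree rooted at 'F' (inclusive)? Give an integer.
Subtree rooted at F contains: C, F, K
Count = 3

Answer: 3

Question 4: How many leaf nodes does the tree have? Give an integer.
Answer: 5

Derivation:
Leaves (nodes with no children): B, C, D, H, K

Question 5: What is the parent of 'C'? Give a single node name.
Scan adjacency: C appears as child of F

Answer: F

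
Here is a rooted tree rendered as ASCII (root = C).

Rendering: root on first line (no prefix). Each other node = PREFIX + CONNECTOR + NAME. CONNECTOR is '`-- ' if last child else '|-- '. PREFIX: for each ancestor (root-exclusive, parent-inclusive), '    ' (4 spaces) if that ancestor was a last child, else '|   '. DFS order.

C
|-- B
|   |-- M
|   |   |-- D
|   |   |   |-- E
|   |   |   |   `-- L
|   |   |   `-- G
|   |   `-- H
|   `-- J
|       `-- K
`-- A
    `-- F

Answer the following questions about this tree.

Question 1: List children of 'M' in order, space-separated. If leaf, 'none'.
Answer: D H

Derivation:
Node M's children (from adjacency): D, H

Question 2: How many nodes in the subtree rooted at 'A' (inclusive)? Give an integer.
Subtree rooted at A contains: A, F
Count = 2

Answer: 2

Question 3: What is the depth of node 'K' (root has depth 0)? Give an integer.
Answer: 3

Derivation:
Path from root to K: C -> B -> J -> K
Depth = number of edges = 3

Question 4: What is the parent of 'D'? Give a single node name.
Scan adjacency: D appears as child of M

Answer: M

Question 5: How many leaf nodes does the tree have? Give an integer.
Answer: 5

Derivation:
Leaves (nodes with no children): F, G, H, K, L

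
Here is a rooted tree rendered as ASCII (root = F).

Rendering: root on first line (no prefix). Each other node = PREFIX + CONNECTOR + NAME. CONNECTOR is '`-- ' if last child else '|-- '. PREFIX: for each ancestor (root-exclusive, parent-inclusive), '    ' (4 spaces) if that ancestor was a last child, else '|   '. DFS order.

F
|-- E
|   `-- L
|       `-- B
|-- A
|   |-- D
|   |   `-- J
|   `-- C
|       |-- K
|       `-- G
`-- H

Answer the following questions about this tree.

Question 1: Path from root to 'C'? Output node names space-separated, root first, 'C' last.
Answer: F A C

Derivation:
Walk down from root: F -> A -> C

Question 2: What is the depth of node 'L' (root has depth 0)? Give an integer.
Answer: 2

Derivation:
Path from root to L: F -> E -> L
Depth = number of edges = 2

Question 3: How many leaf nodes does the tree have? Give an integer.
Leaves (nodes with no children): B, G, H, J, K

Answer: 5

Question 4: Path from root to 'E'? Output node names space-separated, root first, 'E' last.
Walk down from root: F -> E

Answer: F E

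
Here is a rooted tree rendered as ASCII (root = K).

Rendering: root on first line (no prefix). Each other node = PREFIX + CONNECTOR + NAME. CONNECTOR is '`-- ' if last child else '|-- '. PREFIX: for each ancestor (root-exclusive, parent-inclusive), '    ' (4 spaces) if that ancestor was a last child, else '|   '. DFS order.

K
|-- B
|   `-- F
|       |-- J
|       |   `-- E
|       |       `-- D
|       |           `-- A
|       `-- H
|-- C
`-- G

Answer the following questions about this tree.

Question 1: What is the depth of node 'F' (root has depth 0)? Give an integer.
Path from root to F: K -> B -> F
Depth = number of edges = 2

Answer: 2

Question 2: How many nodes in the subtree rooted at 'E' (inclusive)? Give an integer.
Subtree rooted at E contains: A, D, E
Count = 3

Answer: 3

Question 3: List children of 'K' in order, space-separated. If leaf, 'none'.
Answer: B C G

Derivation:
Node K's children (from adjacency): B, C, G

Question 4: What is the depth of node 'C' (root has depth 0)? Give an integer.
Path from root to C: K -> C
Depth = number of edges = 1

Answer: 1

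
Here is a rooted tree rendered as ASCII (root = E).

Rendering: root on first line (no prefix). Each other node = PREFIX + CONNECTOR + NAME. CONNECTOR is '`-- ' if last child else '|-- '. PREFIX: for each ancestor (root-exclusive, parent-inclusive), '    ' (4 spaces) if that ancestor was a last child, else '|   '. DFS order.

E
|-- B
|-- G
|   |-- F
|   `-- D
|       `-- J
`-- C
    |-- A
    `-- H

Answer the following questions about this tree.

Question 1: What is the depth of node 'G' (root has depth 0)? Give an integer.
Path from root to G: E -> G
Depth = number of edges = 1

Answer: 1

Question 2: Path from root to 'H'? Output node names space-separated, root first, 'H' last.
Answer: E C H

Derivation:
Walk down from root: E -> C -> H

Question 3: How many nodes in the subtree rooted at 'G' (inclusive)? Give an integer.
Subtree rooted at G contains: D, F, G, J
Count = 4

Answer: 4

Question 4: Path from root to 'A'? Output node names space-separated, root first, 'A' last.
Answer: E C A

Derivation:
Walk down from root: E -> C -> A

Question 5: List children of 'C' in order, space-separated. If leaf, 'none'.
Answer: A H

Derivation:
Node C's children (from adjacency): A, H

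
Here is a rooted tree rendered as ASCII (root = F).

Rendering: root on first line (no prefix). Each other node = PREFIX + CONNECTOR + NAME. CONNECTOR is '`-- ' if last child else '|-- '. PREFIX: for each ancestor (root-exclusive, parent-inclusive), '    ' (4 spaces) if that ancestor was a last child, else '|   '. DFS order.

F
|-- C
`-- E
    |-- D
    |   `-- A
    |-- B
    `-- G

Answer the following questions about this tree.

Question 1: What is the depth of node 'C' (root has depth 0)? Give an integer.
Path from root to C: F -> C
Depth = number of edges = 1

Answer: 1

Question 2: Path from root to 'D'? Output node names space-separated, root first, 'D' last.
Answer: F E D

Derivation:
Walk down from root: F -> E -> D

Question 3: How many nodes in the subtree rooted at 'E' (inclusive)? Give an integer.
Answer: 5

Derivation:
Subtree rooted at E contains: A, B, D, E, G
Count = 5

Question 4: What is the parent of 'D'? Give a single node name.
Scan adjacency: D appears as child of E

Answer: E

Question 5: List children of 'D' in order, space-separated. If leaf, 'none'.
Node D's children (from adjacency): A

Answer: A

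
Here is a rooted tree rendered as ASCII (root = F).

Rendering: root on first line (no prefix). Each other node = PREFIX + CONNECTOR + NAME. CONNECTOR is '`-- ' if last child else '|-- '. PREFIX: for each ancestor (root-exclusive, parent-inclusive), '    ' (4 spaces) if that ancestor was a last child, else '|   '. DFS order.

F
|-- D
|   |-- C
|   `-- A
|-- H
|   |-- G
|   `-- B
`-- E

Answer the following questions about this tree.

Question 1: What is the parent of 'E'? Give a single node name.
Scan adjacency: E appears as child of F

Answer: F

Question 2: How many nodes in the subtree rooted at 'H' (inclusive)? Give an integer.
Answer: 3

Derivation:
Subtree rooted at H contains: B, G, H
Count = 3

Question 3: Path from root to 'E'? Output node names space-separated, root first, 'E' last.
Walk down from root: F -> E

Answer: F E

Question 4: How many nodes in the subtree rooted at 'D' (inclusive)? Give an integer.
Answer: 3

Derivation:
Subtree rooted at D contains: A, C, D
Count = 3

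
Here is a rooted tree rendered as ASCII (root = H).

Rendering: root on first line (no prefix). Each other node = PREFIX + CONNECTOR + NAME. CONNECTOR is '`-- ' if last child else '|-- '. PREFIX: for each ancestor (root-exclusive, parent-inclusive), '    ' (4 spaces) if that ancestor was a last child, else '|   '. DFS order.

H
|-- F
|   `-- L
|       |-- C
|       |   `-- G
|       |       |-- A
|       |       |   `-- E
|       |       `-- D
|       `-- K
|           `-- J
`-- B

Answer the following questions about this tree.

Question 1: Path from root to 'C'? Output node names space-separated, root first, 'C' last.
Walk down from root: H -> F -> L -> C

Answer: H F L C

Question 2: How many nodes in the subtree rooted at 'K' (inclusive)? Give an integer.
Answer: 2

Derivation:
Subtree rooted at K contains: J, K
Count = 2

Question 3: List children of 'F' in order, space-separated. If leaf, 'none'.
Answer: L

Derivation:
Node F's children (from adjacency): L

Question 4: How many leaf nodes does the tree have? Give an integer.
Answer: 4

Derivation:
Leaves (nodes with no children): B, D, E, J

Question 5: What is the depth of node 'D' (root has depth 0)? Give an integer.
Path from root to D: H -> F -> L -> C -> G -> D
Depth = number of edges = 5

Answer: 5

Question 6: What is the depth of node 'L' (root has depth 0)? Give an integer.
Path from root to L: H -> F -> L
Depth = number of edges = 2

Answer: 2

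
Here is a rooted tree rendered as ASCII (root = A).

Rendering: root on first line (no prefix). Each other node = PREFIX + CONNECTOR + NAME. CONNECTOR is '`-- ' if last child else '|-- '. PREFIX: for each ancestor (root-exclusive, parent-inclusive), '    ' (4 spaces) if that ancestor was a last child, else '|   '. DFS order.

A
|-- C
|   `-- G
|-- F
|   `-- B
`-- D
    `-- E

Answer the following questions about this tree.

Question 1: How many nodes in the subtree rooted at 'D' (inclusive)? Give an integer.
Answer: 2

Derivation:
Subtree rooted at D contains: D, E
Count = 2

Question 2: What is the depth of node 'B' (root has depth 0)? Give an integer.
Answer: 2

Derivation:
Path from root to B: A -> F -> B
Depth = number of edges = 2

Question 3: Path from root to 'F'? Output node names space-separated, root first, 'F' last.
Walk down from root: A -> F

Answer: A F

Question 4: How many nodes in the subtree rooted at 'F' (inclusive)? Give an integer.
Subtree rooted at F contains: B, F
Count = 2

Answer: 2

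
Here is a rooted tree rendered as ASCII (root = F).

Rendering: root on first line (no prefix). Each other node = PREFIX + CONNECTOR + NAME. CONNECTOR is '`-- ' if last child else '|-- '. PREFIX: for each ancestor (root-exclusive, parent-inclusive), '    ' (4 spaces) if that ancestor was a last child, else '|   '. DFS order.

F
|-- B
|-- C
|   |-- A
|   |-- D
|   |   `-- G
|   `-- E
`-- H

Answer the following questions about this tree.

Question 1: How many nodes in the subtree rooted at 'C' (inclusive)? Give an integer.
Subtree rooted at C contains: A, C, D, E, G
Count = 5

Answer: 5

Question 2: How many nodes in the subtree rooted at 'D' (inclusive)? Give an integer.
Subtree rooted at D contains: D, G
Count = 2

Answer: 2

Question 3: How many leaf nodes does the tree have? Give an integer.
Answer: 5

Derivation:
Leaves (nodes with no children): A, B, E, G, H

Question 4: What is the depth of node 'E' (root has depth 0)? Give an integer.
Path from root to E: F -> C -> E
Depth = number of edges = 2

Answer: 2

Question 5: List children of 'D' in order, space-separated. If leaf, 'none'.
Answer: G

Derivation:
Node D's children (from adjacency): G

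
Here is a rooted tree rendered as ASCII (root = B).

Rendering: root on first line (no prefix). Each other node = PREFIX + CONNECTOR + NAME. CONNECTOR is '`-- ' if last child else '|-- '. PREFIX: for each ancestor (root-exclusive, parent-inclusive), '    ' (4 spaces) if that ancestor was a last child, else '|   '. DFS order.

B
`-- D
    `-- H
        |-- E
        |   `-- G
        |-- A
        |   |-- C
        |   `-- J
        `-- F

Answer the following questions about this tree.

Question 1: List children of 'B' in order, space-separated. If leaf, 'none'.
Answer: D

Derivation:
Node B's children (from adjacency): D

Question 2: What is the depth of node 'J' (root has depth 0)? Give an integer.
Path from root to J: B -> D -> H -> A -> J
Depth = number of edges = 4

Answer: 4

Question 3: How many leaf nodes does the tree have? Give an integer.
Leaves (nodes with no children): C, F, G, J

Answer: 4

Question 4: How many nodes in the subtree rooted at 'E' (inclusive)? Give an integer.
Subtree rooted at E contains: E, G
Count = 2

Answer: 2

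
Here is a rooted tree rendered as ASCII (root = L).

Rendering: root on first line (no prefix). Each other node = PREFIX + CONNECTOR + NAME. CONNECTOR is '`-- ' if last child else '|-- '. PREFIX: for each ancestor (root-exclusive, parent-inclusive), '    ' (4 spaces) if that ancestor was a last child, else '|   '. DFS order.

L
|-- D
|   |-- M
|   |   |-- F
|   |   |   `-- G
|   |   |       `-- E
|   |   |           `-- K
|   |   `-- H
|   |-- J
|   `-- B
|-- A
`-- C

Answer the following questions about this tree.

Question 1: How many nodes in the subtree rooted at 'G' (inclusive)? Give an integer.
Subtree rooted at G contains: E, G, K
Count = 3

Answer: 3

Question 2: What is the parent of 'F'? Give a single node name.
Answer: M

Derivation:
Scan adjacency: F appears as child of M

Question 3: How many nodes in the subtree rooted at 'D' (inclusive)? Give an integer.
Answer: 9

Derivation:
Subtree rooted at D contains: B, D, E, F, G, H, J, K, M
Count = 9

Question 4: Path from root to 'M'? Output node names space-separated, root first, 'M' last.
Walk down from root: L -> D -> M

Answer: L D M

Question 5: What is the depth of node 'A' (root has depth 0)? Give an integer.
Answer: 1

Derivation:
Path from root to A: L -> A
Depth = number of edges = 1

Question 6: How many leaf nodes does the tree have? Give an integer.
Leaves (nodes with no children): A, B, C, H, J, K

Answer: 6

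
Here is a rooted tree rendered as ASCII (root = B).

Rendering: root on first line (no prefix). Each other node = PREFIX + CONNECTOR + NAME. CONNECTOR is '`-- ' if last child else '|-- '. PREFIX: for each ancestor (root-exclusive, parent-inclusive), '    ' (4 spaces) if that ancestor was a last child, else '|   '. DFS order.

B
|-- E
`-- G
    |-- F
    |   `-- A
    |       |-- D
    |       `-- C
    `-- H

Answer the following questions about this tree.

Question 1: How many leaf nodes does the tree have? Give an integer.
Answer: 4

Derivation:
Leaves (nodes with no children): C, D, E, H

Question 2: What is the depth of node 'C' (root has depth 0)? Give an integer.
Path from root to C: B -> G -> F -> A -> C
Depth = number of edges = 4

Answer: 4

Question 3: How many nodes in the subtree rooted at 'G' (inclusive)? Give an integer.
Answer: 6

Derivation:
Subtree rooted at G contains: A, C, D, F, G, H
Count = 6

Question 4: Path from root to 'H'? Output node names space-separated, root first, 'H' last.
Answer: B G H

Derivation:
Walk down from root: B -> G -> H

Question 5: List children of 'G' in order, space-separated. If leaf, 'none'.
Answer: F H

Derivation:
Node G's children (from adjacency): F, H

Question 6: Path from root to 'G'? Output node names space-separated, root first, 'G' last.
Walk down from root: B -> G

Answer: B G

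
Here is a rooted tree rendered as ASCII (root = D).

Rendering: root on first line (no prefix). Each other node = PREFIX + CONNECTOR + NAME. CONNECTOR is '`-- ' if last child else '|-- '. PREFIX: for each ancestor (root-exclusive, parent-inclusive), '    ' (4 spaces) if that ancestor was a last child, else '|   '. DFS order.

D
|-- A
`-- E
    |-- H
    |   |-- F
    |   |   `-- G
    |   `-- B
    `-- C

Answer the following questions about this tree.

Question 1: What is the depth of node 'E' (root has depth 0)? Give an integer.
Path from root to E: D -> E
Depth = number of edges = 1

Answer: 1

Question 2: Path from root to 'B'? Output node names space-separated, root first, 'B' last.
Answer: D E H B

Derivation:
Walk down from root: D -> E -> H -> B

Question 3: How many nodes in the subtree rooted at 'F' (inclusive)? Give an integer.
Subtree rooted at F contains: F, G
Count = 2

Answer: 2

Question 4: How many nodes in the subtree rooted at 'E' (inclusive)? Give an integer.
Subtree rooted at E contains: B, C, E, F, G, H
Count = 6

Answer: 6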